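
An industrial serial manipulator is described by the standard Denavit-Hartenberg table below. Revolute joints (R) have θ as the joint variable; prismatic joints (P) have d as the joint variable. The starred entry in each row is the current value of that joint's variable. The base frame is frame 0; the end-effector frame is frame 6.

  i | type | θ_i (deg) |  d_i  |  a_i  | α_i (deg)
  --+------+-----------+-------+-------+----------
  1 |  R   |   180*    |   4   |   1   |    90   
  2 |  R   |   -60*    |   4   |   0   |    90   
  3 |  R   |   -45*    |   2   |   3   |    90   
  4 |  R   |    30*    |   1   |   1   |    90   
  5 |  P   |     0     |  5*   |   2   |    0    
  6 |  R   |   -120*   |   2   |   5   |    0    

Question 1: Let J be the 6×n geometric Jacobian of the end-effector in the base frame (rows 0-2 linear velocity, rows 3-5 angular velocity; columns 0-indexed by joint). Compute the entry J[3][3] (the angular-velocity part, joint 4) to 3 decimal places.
0.354

axis z_3 = (0.3536,-0.7071,0.6124); lever o_n−o_3 = (-7.6014,-0.4263,-1.5417)
cross product → J_v[:, 3] = (1.3512,-4.1098,-5.5257)
J_ω[:, 3] = z_3
entry J[3][3] = 0.3536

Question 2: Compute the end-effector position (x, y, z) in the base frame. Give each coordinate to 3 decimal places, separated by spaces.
-7.930 1.452 -0.379

after link 1: o_1 = (-1.0000, 0.0000, 4.0000)
after link 2: o_2 = (-1.0000, 4.0000, 4.0000)
after link 3: o_3 = (-0.3286, 1.8787, 1.1629)
after link 4: o_4 = (0.1518, 0.5592, 0.9949)
after link 5: o_5 = (-4.2285, -2.4333, 0.0684)
after link 6: o_6 = (-7.9300, 1.4524, -0.3788)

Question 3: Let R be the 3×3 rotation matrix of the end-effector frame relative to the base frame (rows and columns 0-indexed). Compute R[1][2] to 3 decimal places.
End-effector z-axis (col 2 of R) = (-0.9268,-0.3536,0.1268)
R[1][2] = -0.3536

-0.354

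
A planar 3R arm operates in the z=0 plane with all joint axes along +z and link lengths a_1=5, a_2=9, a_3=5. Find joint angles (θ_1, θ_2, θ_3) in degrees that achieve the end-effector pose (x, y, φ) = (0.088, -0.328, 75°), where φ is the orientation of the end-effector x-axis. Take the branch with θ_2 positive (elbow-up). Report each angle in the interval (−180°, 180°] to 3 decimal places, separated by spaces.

wrist centre = target − a_3·(cos φ, sin φ) = (-1.2061, -5.1576)
cos θ_2 = (28.0558−5²−9²)/(2·5·9) = -0.8660; θ_2 = 150.0024° (elbow-up)
β = atan2(-5.1576,-1.2061) = -103.1619°; ψ = atan2(4.4997,-2.7944) = 121.8414°
θ_1 = β − ψ = -225.0034°
θ_3 = φ − θ_1 − θ_2 = 150.0009° (wrapped to (-180°,180°])

134.997 150.002 150.001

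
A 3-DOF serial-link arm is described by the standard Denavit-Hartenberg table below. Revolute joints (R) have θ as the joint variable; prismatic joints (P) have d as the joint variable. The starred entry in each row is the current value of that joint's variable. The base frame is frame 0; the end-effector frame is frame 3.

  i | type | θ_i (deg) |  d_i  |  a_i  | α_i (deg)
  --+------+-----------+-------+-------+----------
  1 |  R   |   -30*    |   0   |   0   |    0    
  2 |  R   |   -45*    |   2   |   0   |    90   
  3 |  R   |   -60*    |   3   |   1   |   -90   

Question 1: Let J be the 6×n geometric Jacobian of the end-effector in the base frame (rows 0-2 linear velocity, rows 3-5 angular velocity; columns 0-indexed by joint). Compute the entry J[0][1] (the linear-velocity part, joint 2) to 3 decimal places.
1.259

axis z_1 = (0.0000,0.0000,1.0000); lever o_n−o_1 = (-2.7684,-1.2594,1.1340)
cross product → J_v[:, 1] = (1.2594,-2.7684,0.0000)
J_ω[:, 1] = z_1
entry J[0][1] = 1.2594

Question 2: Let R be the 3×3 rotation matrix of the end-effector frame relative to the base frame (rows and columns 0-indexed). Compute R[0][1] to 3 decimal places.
0.966

End-effector y-axis (col 1 of R) = (0.9659,0.2588,-0.0000)
R[0][1] = 0.9659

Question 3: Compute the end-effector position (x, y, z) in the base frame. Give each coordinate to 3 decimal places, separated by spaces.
-2.768 -1.259 1.134

after link 1: o_1 = (0.0000, 0.0000, 0.0000)
after link 2: o_2 = (0.0000, 0.0000, 2.0000)
after link 3: o_3 = (-2.7684, -1.2594, 1.1340)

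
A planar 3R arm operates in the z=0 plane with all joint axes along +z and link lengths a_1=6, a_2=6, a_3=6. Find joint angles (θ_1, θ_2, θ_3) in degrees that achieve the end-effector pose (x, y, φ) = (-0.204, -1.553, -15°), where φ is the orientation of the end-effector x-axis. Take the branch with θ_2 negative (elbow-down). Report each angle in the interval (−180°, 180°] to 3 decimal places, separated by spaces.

-119.997 -120.005 -134.998

wrist centre = target − a_3·(cos φ, sin φ) = (-5.9996, -0.0001)
cos θ_2 = (35.9947−6²−6²)/(2·6·6) = -0.5001; θ_2 = -120.0049° (elbow-down)
β = atan2(-0.0001,-5.9996) = -179.9992°; ψ = atan2(-5.1959,2.9996) = -60.0025°
θ_1 = β − ψ = -119.9967°
θ_3 = φ − θ_1 − θ_2 = -134.9984° (wrapped to (-180°,180°])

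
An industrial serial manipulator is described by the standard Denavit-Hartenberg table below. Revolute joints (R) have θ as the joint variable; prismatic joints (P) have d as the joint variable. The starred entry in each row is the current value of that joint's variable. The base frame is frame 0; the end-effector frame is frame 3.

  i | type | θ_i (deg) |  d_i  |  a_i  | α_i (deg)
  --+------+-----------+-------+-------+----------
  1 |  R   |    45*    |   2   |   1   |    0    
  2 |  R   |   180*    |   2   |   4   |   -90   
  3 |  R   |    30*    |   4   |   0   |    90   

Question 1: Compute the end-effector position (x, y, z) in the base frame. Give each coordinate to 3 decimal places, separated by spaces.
0.707 -4.950 4.000

after link 1: o_1 = (0.7071, 0.7071, 2.0000)
after link 2: o_2 = (-2.1213, -2.1213, 4.0000)
after link 3: o_3 = (0.7071, -4.9497, 4.0000)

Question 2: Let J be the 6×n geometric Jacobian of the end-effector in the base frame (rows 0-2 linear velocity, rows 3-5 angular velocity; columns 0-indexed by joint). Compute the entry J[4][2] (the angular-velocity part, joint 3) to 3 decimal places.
-0.707

axis z_2 = (0.7071,-0.7071,0.0000); lever o_n−o_2 = (2.8284,-2.8284,0.0000)
cross product → J_v[:, 2] = (0.0000,0.0000,0.0000)
J_ω[:, 2] = z_2
entry J[4][2] = -0.7071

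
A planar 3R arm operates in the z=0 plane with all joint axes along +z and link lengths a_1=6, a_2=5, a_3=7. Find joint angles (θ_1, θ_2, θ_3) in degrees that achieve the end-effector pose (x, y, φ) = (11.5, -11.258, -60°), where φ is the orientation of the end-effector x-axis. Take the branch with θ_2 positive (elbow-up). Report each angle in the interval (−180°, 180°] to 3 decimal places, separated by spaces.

wrist centre = target − a_3·(cos φ, sin φ) = (8.0000, -5.1958)
cos θ_2 = (90.9966−6²−5²)/(2·6·5) = 0.4999; θ_2 = 60.0038° (elbow-up)
β = atan2(-5.1958,8.0000) = -33.0028°; ψ = atan2(4.3303,8.4997) = 26.9972°
θ_1 = β − ψ = -60.0000°
θ_3 = φ − θ_1 − θ_2 = -60.0038° (wrapped to (-180°,180°])

-60.000 60.004 -60.004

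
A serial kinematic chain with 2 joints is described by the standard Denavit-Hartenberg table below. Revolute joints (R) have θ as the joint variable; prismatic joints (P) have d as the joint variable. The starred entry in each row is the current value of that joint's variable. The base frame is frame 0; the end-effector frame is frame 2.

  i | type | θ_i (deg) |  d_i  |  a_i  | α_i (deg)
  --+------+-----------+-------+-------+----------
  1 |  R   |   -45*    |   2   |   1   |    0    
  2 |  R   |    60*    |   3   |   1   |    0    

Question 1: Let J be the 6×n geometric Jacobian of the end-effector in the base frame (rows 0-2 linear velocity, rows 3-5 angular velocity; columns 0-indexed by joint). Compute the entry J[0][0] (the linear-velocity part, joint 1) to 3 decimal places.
0.448

axis z_0 = ẑ; lever o_n−o_0 = (1.6730,-0.4483,5.0000)
cross product → J_v[:, 0] = (0.4483,1.6730,-0.0000)
J_ω[:, 0] = z_0
entry J[0][0] = 0.4483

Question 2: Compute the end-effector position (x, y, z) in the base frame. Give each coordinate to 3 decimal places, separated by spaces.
after link 1: o_1 = (0.7071, -0.7071, 2.0000)
after link 2: o_2 = (1.6730, -0.4483, 5.0000)

1.673 -0.448 5.000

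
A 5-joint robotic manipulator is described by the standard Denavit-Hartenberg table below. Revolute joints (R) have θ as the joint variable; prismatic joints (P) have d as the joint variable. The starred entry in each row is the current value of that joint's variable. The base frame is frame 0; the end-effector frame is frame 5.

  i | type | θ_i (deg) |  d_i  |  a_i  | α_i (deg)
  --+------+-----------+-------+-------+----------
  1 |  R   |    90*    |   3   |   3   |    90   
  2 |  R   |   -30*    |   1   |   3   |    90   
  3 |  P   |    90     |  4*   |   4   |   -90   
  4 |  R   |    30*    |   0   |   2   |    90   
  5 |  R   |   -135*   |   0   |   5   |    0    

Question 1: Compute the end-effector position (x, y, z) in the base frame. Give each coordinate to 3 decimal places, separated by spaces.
3.670 6.276 -4.397

after link 1: o_1 = (0.0000, 3.0000, 3.0000)
after link 2: o_2 = (1.0000, 5.5981, 1.5000)
after link 3: o_3 = (5.0000, 3.5981, -1.9641)
after link 4: o_4 = (6.7321, 4.0981, -1.0981)
after link 5: o_5 = (3.6702, 6.2761, -4.3968)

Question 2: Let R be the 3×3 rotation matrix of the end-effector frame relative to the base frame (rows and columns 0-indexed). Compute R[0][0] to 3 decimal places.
End-effector x-axis (col 0 of R) = (-0.6124,0.4356,-0.6597)
R[0][0] = -0.6124

-0.612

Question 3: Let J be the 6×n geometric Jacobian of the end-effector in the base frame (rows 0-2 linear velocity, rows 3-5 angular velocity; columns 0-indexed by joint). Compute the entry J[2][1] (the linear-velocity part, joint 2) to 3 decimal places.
axis z_1 = (1.0000,-0.0000,0.0000); lever o_n−o_1 = (3.6702,3.2761,-7.3968)
cross product → J_v[:, 1] = (0.0000,7.3968,3.2761)
J_ω[:, 1] = z_1
entry J[2][1] = 3.2761

3.276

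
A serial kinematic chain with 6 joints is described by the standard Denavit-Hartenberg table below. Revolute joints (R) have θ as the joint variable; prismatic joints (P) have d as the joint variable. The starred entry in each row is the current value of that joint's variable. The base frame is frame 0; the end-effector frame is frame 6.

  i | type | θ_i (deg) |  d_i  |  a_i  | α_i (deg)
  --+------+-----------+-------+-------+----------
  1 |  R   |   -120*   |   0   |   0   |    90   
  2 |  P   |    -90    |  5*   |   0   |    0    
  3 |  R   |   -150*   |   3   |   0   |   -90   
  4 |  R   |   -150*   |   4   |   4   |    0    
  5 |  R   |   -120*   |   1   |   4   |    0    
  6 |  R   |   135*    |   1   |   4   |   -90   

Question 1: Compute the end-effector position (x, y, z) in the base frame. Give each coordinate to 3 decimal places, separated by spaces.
-6.621 6.189 -8.449

after link 1: o_1 = (0.0000, 0.0000, 0.0000)
after link 2: o_2 = (-4.3301, 2.5000, 0.0000)
after link 3: o_3 = (-6.9282, 4.0000, 0.0000)
after link 4: o_4 = (-7.7942, 6.5000, -5.0000)
after link 5: o_5 = (-3.8971, 5.2500, -5.5000)
after link 6: o_6 = (-6.6207, 6.1895, -8.4495)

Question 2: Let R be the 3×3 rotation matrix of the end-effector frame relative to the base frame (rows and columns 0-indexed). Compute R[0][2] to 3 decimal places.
End-effector z-axis (col 2 of R) = (-0.4356,0.6597,0.6124)
R[0][2] = -0.4356

-0.436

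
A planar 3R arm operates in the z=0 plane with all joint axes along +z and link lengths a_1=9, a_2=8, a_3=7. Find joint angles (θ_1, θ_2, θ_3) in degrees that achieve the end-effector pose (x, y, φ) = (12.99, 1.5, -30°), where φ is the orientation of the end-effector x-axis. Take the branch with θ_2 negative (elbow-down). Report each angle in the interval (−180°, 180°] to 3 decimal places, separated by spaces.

90.002 -120.002 -0.000

wrist centre = target − a_3·(cos φ, sin φ) = (6.9278, 5.0000)
cos θ_2 = (72.9947−9²−8²)/(2·9·8) = -0.5000; θ_2 = -120.0024° (elbow-down)
β = atan2(5.0000,6.9278) = 35.8190°; ψ = atan2(-6.9280,4.9997) = -54.1834°
θ_1 = β − ψ = 90.0024°
θ_3 = φ − θ_1 − θ_2 = -0.0000° (wrapped to (-180°,180°])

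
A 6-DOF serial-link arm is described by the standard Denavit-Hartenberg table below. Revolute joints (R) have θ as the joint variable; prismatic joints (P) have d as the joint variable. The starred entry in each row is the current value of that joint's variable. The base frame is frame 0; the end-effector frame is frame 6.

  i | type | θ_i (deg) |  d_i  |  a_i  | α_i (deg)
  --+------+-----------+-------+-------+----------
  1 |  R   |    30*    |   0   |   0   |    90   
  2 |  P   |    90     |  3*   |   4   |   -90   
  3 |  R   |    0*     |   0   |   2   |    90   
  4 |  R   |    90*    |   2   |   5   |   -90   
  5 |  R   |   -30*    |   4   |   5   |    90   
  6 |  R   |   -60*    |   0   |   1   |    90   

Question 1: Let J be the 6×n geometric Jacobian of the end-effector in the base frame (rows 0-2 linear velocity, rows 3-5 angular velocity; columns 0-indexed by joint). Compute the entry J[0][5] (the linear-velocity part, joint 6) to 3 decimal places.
-0.433

axis z_5 = (0.8660,-0.5000,-0.0000); lever o_n−o_5 = (-0.2500,-0.4330,0.8660)
cross product → J_v[:, 5] = (-0.4330,-0.7500,-0.5000)
J_ω[:, 5] = z_5
entry J[0][5] = -0.4330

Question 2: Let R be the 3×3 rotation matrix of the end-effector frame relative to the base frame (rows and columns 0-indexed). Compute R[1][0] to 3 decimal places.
End-effector x-axis (col 0 of R) = (-0.2500,-0.4330,0.8660)
R[1][0] = -0.4330

-0.433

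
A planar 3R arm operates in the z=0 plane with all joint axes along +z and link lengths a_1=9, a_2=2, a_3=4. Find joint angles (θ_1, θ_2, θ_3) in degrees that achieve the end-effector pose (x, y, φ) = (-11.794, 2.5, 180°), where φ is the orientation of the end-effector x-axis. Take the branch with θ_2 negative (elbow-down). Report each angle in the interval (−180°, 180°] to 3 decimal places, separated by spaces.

174.432 -120.007 125.575

wrist centre = target − a_3·(cos φ, sin φ) = (-7.7940, 2.5000)
cos θ_2 = (66.9964−9²−2²)/(2·9·2) = -0.5001; θ_2 = -120.0066° (elbow-down)
β = atan2(2.5000,-7.7940) = 162.2159°; ψ = atan2(-1.7319,7.9998) = -12.2159°
θ_1 = β − ψ = 174.4317°
θ_3 = φ − θ_1 − θ_2 = 125.5748° (wrapped to (-180°,180°])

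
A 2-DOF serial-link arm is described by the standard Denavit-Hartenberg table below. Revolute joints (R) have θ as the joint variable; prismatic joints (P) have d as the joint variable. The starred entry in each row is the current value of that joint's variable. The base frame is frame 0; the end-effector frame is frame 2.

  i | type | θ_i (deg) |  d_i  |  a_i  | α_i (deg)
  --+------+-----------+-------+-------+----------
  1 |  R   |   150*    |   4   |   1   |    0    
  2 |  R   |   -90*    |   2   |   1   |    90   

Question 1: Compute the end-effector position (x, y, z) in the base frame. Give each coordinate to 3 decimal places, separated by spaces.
after link 1: o_1 = (-0.8660, 0.5000, 4.0000)
after link 2: o_2 = (-0.3660, 1.3660, 6.0000)

-0.366 1.366 6.000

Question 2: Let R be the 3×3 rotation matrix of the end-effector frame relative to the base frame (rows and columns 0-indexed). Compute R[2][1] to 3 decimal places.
End-effector y-axis (col 1 of R) = (-0.0000,0.0000,1.0000)
R[2][1] = 1.0000

1.000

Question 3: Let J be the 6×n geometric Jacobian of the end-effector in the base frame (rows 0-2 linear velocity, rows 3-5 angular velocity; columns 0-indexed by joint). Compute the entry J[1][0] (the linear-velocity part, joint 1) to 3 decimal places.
-0.366

axis z_0 = ẑ; lever o_n−o_0 = (-0.3660,1.3660,6.0000)
cross product → J_v[:, 0] = (-1.3660,-0.3660,0.0000)
J_ω[:, 0] = z_0
entry J[1][0] = -0.3660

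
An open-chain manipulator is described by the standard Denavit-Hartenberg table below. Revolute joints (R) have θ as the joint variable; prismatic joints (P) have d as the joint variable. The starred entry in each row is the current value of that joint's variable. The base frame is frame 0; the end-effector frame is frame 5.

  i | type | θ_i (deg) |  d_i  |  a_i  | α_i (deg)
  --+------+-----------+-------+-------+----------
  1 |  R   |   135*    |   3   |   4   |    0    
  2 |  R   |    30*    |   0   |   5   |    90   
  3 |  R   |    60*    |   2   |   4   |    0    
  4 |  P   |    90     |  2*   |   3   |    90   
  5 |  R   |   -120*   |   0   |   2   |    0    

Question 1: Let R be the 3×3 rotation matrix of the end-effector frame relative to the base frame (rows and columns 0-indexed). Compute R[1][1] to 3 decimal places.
End-effector y-axis (col 1 of R) = (0.5950,-0.6771,0.4330)
R[1][1] = -0.6771

-0.677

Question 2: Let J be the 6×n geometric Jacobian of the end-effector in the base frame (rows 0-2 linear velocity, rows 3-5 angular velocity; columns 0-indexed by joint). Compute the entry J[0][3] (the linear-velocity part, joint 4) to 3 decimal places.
0.259

prismatic axis z_3 = (0.2588,0.9659,0.0000)
J_v[:, 3] = z_3; J_ω[:, 3] = (0,0,0)
entry J[0][3] = 0.2588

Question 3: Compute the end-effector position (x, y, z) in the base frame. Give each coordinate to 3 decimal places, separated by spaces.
after link 1: o_1 = (-2.8284, 2.8284, 3.0000)
after link 2: o_2 = (-7.6581, 4.1225, 3.0000)
after link 3: o_3 = (-9.0723, 6.5720, 6.4641)
after link 4: o_4 = (-6.0451, 7.8314, 7.9641)
after link 5: o_5 = (-7.3299, 6.3825, 7.4641)

-7.330 6.383 7.464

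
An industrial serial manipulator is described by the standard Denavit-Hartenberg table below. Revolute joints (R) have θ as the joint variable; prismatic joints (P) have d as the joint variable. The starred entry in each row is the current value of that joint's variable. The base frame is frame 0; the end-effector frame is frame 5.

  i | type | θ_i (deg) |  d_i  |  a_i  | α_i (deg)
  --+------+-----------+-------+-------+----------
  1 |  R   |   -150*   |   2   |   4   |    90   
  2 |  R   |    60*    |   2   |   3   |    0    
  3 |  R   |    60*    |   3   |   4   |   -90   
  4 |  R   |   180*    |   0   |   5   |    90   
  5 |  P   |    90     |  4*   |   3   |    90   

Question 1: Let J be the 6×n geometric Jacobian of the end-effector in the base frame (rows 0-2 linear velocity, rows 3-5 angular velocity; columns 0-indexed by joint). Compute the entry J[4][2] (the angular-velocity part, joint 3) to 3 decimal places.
0.866

axis z_2 = (-0.5000,0.8660,0.0000); lever o_n−o_2 = (2.3170,0.1830,-2.3660)
cross product → J_v[:, 2] = (-2.0490,-1.1830,-2.0981)
J_ω[:, 2] = z_2
entry J[4][2] = 0.8660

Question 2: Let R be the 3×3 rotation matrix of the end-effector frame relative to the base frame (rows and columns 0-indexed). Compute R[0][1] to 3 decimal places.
End-effector y-axis (col 1 of R) = (0.5000,-0.8660,0.0000)
R[0][1] = 0.5000

0.500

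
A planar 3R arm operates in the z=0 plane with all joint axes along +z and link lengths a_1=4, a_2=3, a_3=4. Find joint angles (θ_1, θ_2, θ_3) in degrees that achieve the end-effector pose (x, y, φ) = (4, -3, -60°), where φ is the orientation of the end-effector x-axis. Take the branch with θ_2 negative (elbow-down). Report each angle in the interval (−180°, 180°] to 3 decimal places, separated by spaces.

wrist centre = target − a_3·(cos φ, sin φ) = (2.0000, 0.4641)
cos θ_2 = (4.2154−4²−3²)/(2·4·3) = -0.8660; θ_2 = -150.0000° (elbow-down)
β = atan2(0.4641,2.0000) = 13.0643°; ψ = atan2(-1.5000,1.4019) = -46.9357°
θ_1 = β − ψ = 60.0000°
θ_3 = φ − θ_1 − θ_2 = 30.0000° (wrapped to (-180°,180°])

60.000 -150.000 30.000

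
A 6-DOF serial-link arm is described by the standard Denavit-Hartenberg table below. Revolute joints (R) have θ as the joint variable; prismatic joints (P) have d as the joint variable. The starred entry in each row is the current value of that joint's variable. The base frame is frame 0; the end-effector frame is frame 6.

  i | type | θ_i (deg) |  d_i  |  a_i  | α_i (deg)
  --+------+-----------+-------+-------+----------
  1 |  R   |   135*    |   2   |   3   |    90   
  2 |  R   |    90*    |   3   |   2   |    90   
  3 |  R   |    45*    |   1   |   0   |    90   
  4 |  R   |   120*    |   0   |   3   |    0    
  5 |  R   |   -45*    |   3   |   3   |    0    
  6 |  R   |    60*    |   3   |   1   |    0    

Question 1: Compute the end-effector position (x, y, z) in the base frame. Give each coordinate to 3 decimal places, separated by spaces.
after link 1: o_1 = (-2.1213, 2.1213, 2.0000)
after link 2: o_2 = (0.0000, 4.2426, 4.0000)
after link 3: o_3 = (-0.7071, 4.9497, 4.0000)
after link 4: o_4 = (-3.2942, 6.0369, 2.9393)
after link 5: o_5 = (-6.4550, 6.9741, 5.6097)
after link 6: o_6 = (-8.8086, 5.6206, 7.2310)

-8.809 5.621 7.231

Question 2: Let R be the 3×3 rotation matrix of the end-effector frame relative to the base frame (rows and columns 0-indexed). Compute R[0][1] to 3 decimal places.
0.146

End-effector y-axis (col 1 of R) = (0.1464,-0.8536,-0.5000)
R[0][1] = 0.1464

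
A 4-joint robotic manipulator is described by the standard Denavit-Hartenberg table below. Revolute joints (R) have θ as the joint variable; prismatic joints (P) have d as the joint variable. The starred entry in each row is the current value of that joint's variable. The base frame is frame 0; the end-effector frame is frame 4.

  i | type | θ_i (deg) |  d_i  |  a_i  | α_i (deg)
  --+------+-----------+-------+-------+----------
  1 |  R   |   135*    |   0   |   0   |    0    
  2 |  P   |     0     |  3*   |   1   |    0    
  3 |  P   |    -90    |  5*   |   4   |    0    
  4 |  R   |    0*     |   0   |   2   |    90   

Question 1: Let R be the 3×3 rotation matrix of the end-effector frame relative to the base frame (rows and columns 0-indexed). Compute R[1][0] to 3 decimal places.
End-effector x-axis (col 0 of R) = (0.7071,0.7071,0.0000)
R[1][0] = 0.7071

0.707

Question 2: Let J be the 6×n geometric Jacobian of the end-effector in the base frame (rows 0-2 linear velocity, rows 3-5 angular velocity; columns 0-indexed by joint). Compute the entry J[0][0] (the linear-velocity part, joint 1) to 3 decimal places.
axis z_0 = ẑ; lever o_n−o_0 = (3.5355,4.9497,8.0000)
cross product → J_v[:, 0] = (-4.9497,3.5355,0.0000)
J_ω[:, 0] = z_0
entry J[0][0] = -4.9497

-4.950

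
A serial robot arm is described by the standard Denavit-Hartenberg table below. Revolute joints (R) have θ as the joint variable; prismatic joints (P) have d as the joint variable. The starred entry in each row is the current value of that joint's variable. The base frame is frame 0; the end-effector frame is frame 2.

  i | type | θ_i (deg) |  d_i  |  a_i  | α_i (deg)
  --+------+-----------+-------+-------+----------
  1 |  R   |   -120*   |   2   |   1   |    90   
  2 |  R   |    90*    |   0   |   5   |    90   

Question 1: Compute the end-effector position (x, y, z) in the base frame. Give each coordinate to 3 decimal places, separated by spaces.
-0.500 -0.866 7.000

after link 1: o_1 = (-0.5000, -0.8660, 2.0000)
after link 2: o_2 = (-0.5000, -0.8660, 7.0000)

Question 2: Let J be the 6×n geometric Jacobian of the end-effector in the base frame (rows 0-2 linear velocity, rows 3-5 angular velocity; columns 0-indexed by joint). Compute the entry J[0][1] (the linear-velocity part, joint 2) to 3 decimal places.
axis z_1 = (-0.8660,0.5000,0.0000); lever o_n−o_1 = (0.0000,-0.0000,5.0000)
cross product → J_v[:, 1] = (2.5000,4.3301,0.0000)
J_ω[:, 1] = z_1
entry J[0][1] = 2.5000

2.500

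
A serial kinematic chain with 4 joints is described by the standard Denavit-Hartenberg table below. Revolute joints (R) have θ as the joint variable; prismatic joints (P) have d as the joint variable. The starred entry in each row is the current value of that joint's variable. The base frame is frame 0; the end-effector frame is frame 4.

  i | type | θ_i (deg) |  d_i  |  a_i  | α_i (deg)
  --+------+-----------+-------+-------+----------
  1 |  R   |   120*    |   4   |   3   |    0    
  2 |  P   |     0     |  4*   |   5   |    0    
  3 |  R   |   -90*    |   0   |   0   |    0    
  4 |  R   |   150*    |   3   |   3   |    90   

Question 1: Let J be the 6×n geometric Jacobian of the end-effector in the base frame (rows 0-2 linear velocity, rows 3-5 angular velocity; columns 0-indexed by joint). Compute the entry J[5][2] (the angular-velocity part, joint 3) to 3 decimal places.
1.000

axis z_2 = (0.0000,0.0000,1.0000); lever o_n−o_2 = (-3.0000,0.0000,3.0000)
cross product → J_v[:, 2] = (0.0000,-3.0000,0.0000)
J_ω[:, 2] = z_2
entry J[5][2] = 1.0000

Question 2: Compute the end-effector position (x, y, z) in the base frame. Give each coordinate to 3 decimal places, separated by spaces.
after link 1: o_1 = (-1.5000, 2.5981, 4.0000)
after link 2: o_2 = (-4.0000, 6.9282, 8.0000)
after link 3: o_3 = (-4.0000, 6.9282, 8.0000)
after link 4: o_4 = (-7.0000, 6.9282, 11.0000)

-7.000 6.928 11.000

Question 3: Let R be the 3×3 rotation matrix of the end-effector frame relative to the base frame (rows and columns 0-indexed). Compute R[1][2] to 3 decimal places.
1.000

End-effector z-axis (col 2 of R) = (0.0000,1.0000,0.0000)
R[1][2] = 1.0000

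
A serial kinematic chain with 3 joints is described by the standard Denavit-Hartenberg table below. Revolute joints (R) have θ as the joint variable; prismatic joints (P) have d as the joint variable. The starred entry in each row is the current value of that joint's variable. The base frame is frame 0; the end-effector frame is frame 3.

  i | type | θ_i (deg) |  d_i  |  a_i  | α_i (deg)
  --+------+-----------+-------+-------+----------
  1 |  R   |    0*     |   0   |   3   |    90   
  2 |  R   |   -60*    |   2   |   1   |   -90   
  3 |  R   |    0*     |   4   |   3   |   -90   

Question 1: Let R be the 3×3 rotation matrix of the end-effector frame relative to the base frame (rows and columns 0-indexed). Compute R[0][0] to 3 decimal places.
End-effector x-axis (col 0 of R) = (0.5000,-0.0000,-0.8660)
R[0][0] = 0.5000

0.500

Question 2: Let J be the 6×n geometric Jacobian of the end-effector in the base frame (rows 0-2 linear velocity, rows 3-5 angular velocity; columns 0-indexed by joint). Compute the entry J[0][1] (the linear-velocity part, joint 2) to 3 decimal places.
axis z_1 = (0.0000,-1.0000,0.0000); lever o_n−o_1 = (5.4641,-2.0000,-1.4641)
cross product → J_v[:, 1] = (1.4641,0.0000,5.4641)
J_ω[:, 1] = z_1
entry J[0][1] = 1.4641

1.464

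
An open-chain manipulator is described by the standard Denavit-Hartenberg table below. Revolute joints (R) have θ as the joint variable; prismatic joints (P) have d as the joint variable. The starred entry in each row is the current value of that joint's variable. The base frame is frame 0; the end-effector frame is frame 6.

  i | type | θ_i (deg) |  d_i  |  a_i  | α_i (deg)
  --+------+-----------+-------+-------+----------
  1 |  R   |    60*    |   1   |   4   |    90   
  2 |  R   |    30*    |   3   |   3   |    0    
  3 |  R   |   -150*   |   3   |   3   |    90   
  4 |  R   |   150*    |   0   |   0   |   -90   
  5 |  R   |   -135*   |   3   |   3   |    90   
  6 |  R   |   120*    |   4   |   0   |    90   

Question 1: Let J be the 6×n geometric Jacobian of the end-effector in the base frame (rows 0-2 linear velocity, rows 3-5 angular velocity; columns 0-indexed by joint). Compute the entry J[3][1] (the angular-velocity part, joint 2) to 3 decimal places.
axis z_1 = (0.8660,-0.5000,0.0000); lever o_n−o_1 = (0.9614,-0.1889,-3.8649)
cross product → J_v[:, 1] = (1.9325,3.3471,0.3171)
J_ω[:, 1] = z_1
entry J[3][1] = 0.8660

0.866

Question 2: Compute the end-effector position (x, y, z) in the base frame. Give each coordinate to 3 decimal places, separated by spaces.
2.961 3.275 -2.865

after link 1: o_1 = (2.0000, 3.4641, 1.0000)
after link 2: o_2 = (5.8971, 4.2141, 2.5000)
after link 3: o_3 = (7.7452, 1.4151, -0.0981)
after link 4: o_4 = (7.7452, 1.4151, -0.0981)
after link 5: o_5 = (3.5738, 1.5075, 0.6706)
after link 6: o_6 = (2.9614, 3.2752, -2.8649)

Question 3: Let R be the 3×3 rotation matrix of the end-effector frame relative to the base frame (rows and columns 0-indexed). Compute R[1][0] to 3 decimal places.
End-effector x-axis (col 0 of R) = (-0.1585,0.8719,0.4634)
R[1][0] = 0.8719

0.872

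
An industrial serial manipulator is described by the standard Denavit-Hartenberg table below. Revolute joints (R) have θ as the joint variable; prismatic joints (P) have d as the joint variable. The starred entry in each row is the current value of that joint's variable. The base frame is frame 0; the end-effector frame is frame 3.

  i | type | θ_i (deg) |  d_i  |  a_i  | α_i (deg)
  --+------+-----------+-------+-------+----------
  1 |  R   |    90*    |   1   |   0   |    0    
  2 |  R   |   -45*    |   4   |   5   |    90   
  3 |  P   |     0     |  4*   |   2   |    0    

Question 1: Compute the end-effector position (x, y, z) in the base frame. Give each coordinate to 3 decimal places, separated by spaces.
after link 1: o_1 = (0.0000, 0.0000, 1.0000)
after link 2: o_2 = (3.5355, 3.5355, 5.0000)
after link 3: o_3 = (7.7782, 2.1213, 5.0000)

7.778 2.121 5.000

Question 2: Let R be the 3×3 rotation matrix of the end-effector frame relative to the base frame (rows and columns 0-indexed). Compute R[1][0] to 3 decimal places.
End-effector x-axis (col 0 of R) = (0.7071,0.7071,0.0000)
R[1][0] = 0.7071

0.707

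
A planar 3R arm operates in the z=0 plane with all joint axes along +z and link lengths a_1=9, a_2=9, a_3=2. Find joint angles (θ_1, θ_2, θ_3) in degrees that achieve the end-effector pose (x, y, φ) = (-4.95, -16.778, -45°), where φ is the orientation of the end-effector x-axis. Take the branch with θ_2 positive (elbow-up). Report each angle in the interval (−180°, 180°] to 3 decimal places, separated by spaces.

-135.002 45.001 45.000

wrist centre = target − a_3·(cos φ, sin φ) = (-6.3642, -15.3638)
cos θ_2 = (276.5491−9²−9²)/(2·9·9) = 0.7071; θ_2 = 45.0011° (elbow-up)
β = atan2(-15.3638,-6.3642) = -112.5010°; ψ = atan2(6.3641,15.3638) = 22.5005°
θ_1 = β − ψ = -135.0016°
θ_3 = φ − θ_1 − θ_2 = 45.0005° (wrapped to (-180°,180°])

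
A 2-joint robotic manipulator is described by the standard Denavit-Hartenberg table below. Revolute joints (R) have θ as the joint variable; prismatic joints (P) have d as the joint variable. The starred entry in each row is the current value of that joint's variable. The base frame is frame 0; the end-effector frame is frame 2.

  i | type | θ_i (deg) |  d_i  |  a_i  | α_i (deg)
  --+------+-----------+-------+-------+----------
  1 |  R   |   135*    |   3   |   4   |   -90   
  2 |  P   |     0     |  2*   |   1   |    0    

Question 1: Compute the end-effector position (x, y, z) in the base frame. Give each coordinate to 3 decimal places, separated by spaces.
after link 1: o_1 = (-2.8284, 2.8284, 3.0000)
after link 2: o_2 = (-4.9497, 2.1213, 3.0000)

-4.950 2.121 3.000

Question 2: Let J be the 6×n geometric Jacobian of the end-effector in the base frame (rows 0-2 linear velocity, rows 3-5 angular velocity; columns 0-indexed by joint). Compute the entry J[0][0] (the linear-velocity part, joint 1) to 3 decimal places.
-2.121

axis z_0 = ẑ; lever o_n−o_0 = (-4.9497,2.1213,3.0000)
cross product → J_v[:, 0] = (-2.1213,-4.9497,0.0000)
J_ω[:, 0] = z_0
entry J[0][0] = -2.1213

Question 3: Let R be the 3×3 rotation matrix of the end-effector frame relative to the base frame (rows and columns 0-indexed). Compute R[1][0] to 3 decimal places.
End-effector x-axis (col 0 of R) = (-0.7071,0.7071,0.0000)
R[1][0] = 0.7071

0.707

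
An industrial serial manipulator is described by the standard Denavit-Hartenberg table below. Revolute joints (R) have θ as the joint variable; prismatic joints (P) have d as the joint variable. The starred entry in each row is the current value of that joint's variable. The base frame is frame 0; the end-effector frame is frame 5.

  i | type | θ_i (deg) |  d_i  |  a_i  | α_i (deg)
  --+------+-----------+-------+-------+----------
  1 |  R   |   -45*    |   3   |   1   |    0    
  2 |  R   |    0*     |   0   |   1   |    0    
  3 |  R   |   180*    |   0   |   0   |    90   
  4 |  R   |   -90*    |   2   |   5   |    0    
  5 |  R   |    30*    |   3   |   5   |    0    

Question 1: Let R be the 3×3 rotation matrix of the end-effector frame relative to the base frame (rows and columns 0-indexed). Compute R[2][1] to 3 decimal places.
0.500

End-effector y-axis (col 1 of R) = (-0.6124,0.6124,0.5000)
R[2][1] = 0.5000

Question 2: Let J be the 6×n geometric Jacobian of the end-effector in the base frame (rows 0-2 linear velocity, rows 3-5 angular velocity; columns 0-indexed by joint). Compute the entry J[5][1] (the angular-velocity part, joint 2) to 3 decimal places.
axis z_1 = (0.0000,0.0000,1.0000); lever o_n−o_1 = (2.4749,4.5962,-9.3301)
cross product → J_v[:, 1] = (-4.5962,2.4749,0.0000)
J_ω[:, 1] = z_1
entry J[5][1] = 1.0000

1.000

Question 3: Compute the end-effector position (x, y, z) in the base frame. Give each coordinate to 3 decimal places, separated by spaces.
3.182 3.889 -6.330

after link 1: o_1 = (0.7071, -0.7071, 3.0000)
after link 2: o_2 = (1.4142, -1.4142, 3.0000)
after link 3: o_3 = (1.4142, -1.4142, 3.0000)
after link 4: o_4 = (2.8284, 0.0000, -2.0000)
after link 5: o_5 = (3.1820, 3.8891, -6.3301)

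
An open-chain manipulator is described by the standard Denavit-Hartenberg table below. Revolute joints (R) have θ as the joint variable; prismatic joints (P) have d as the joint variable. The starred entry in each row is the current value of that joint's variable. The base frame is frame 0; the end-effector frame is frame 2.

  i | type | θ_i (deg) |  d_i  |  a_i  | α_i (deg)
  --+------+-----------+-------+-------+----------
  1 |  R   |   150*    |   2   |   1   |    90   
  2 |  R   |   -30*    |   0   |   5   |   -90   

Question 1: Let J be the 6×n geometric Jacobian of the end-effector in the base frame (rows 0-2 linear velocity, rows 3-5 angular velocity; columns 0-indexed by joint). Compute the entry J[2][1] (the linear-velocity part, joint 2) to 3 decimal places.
axis z_1 = (0.5000,0.8660,0.0000); lever o_n−o_1 = (-3.7500,2.1651,-2.5000)
cross product → J_v[:, 1] = (-2.1651,1.2500,4.3301)
J_ω[:, 1] = z_1
entry J[2][1] = 4.3301

4.330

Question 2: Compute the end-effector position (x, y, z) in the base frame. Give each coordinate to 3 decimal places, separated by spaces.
after link 1: o_1 = (-0.8660, 0.5000, 2.0000)
after link 2: o_2 = (-4.6160, 2.6651, -0.5000)

-4.616 2.665 -0.500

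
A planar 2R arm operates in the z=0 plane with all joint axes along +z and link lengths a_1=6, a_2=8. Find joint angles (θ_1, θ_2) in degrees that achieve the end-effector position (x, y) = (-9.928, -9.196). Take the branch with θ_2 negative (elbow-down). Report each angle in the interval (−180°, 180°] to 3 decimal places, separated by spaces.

-119.995 -30.008

cos θ_2 = (183.1316−6²−8²)/(2·6·8) = 0.8660; θ_2 = -30.0082° (elbow-down)
β = atan2(-9.1960,-9.9280) = -137.1920°; ψ = atan2(-4.0010,12.9276) = -17.1968°
θ_1 = β − ψ = -119.9952°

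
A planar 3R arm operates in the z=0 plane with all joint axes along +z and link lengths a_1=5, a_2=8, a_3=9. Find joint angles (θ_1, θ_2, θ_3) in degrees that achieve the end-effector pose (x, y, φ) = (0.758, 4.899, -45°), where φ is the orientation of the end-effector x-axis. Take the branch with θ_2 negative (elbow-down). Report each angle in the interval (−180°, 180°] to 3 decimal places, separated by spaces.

wrist centre = target − a_3·(cos φ, sin φ) = (-5.6060, 11.2630)
cos θ_2 = (158.2811−5²−8²)/(2·5·8) = 0.8660; θ_2 = -30.0013° (elbow-down)
β = atan2(11.2630,-5.6060) = 116.4611°; ψ = atan2(-4.0002,11.9281) = -18.5392°
θ_1 = β − ψ = 135.0003°
θ_3 = φ − θ_1 − θ_2 = -149.9989° (wrapped to (-180°,180°])

135.000 -30.001 -149.999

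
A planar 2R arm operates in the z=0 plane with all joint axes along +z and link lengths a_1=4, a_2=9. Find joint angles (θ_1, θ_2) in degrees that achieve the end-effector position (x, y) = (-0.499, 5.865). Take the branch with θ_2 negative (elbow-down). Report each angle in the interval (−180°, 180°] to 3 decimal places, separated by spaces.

cos θ_2 = (34.6472−4²−9²)/(2·4·9) = -0.8660; θ_2 = -149.9983° (elbow-down)
β = atan2(5.8650,-0.4990) = 94.8631°; ψ = atan2(-4.5002,-3.7941) = -130.1339°
θ_1 = β − ψ = 224.9970°

-135.003 -149.998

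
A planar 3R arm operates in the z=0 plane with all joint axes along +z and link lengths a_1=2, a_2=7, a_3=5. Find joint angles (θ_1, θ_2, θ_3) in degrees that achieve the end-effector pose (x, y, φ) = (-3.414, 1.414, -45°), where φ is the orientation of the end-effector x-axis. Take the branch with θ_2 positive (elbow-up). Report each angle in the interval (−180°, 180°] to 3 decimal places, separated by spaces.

109.070 45.015 160.915

wrist centre = target − a_3·(cos φ, sin φ) = (-6.9495, 4.9495)
cos θ_2 = (72.7939−2²−7²)/(2·2·7) = 0.7069; θ_2 = 45.0147° (elbow-up)
β = atan2(4.9495,-6.9495) = 144.5411°; ψ = atan2(4.9510,6.9485) = 35.4711°
θ_1 = β − ψ = 109.0700°
θ_3 = φ − θ_1 − θ_2 = 160.9153° (wrapped to (-180°,180°])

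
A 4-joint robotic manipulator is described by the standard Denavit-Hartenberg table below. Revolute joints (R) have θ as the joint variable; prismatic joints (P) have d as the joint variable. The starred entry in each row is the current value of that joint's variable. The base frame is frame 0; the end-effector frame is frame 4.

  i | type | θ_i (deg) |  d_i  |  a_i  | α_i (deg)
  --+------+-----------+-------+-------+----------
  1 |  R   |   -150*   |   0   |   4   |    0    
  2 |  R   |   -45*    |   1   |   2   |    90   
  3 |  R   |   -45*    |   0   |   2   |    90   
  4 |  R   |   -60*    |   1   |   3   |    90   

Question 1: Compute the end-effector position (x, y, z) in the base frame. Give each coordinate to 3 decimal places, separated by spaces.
after link 1: o_1 = (-3.4641, -2.0000, 0.0000)
after link 2: o_2 = (-5.3960, -1.4824, 1.0000)
after link 3: o_3 = (-6.7620, -1.1163, -0.4142)
after link 4: o_4 = (-7.7759, -3.5344, -2.1820)

-7.776 -3.534 -2.182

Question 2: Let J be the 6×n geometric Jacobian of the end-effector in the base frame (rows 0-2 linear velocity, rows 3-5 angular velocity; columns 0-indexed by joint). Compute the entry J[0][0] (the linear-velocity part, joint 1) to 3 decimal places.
3.534

axis z_0 = ẑ; lever o_n−o_0 = (-7.7759,-3.5344,-2.1820)
cross product → J_v[:, 0] = (3.5344,-7.7759,0.0000)
J_ω[:, 0] = z_0
entry J[0][0] = 3.5344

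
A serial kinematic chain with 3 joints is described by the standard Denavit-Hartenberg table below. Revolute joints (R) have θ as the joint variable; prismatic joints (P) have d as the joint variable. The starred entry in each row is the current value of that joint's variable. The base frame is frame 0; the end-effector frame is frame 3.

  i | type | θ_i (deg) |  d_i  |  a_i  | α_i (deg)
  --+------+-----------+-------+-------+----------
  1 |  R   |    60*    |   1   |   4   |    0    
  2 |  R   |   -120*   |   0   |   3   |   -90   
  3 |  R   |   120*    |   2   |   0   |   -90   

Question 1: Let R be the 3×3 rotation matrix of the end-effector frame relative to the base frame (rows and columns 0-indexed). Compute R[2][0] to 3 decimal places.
End-effector x-axis (col 0 of R) = (-0.2500,0.4330,-0.8660)
R[2][0] = -0.8660

-0.866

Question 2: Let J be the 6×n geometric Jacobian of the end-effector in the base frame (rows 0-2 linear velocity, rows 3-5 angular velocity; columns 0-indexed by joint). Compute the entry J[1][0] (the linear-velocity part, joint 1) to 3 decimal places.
5.232

axis z_0 = ẑ; lever o_n−o_0 = (5.2321,1.8660,1.0000)
cross product → J_v[:, 0] = (-1.8660,5.2321,0.0000)
J_ω[:, 0] = z_0
entry J[1][0] = 5.2321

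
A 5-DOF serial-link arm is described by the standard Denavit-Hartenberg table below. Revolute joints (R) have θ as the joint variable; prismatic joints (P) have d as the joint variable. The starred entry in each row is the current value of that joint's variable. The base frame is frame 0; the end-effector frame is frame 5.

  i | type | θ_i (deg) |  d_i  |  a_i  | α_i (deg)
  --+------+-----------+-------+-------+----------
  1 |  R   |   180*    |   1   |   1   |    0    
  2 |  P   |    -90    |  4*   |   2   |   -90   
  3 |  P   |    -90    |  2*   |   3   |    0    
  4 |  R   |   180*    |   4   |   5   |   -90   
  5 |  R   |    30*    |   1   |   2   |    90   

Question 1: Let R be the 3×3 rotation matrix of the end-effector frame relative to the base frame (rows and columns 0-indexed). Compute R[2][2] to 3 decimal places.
-0.500

End-effector z-axis (col 2 of R) = (-0.8660,0.0000,-0.5000)
R[2][2] = -0.5000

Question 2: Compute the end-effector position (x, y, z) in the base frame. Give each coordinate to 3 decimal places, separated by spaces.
after link 1: o_1 = (-1.0000, 0.0000, 1.0000)
after link 2: o_2 = (-1.0000, 2.0000, 5.0000)
after link 3: o_3 = (-3.0000, 2.0000, 8.0000)
after link 4: o_4 = (-7.0000, 2.0000, 3.0000)
after link 5: o_5 = (-6.0000, 1.0000, 1.2679)

-6.000 1.000 1.268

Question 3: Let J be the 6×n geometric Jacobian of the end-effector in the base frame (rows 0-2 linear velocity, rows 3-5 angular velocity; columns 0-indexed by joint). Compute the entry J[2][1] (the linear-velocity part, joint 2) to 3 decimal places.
1.000

prismatic axis z_1 = (0.0000,0.0000,1.0000)
J_v[:, 1] = z_1; J_ω[:, 1] = (0,0,0)
entry J[2][1] = 1.0000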